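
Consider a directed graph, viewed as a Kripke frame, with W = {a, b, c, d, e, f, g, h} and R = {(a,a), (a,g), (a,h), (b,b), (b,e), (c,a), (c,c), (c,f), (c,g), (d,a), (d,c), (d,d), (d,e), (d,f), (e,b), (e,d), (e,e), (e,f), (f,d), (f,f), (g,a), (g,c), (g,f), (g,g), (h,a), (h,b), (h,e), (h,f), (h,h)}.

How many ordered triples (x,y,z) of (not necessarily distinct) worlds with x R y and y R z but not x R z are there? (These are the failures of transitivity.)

23

Enumerating: (a,g,c), (a,g,f), (a,h,b), (a,h,e), (a,h,f), (b,e,d), (b,e,f), (c,a,h), (c,f,d), (d,a,g), (d,a,h), (d,c,g), … and 11 more.
Total: 23.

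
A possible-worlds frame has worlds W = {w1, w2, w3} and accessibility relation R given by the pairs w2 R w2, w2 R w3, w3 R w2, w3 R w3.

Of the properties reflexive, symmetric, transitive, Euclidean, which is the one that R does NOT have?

reflexive

Reflexive: no — w1 is not related to itself.
Symmetric: yes — every pair in R has its reverse in R.
Transitive: yes — every two-step R-path is closed by a direct edge.
Euclidean: yes — any two successors of a common world are R-related.
Only reflexive fails.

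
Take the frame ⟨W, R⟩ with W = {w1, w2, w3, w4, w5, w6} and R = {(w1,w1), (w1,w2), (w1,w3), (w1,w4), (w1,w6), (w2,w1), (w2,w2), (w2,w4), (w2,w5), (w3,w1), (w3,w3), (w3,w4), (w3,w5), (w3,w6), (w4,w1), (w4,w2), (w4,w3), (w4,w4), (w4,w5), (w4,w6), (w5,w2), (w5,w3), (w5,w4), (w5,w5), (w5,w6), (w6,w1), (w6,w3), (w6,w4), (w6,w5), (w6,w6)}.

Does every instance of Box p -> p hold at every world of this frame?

Axiom T corresponds to the accessibility relation being reflexive.
Reflexive: yes — every world is R-related to itself.

Yes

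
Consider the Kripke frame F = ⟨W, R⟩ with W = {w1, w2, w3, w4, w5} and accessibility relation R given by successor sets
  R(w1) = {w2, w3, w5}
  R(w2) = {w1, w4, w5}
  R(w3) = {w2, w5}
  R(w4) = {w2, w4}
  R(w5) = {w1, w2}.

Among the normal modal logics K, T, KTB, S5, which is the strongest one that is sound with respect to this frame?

K

Reflexive (axiom T): no — w1 is not related to itself.
Symmetric (axiom B): no — w1 R w3 but not w3 R w1.
Euclidean (axiom 5): no — w1 R w2 and w1 R w3, but not w2 R w3.
So F validates K; T would additionally require R to be reflexive. The strongest is K.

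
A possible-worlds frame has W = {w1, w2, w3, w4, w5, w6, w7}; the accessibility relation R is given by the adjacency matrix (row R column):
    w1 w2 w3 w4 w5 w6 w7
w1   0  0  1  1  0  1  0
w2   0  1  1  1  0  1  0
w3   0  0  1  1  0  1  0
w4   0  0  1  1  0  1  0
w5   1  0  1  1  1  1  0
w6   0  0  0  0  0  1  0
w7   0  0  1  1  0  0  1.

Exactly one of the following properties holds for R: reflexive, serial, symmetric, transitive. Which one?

serial

Reflexive: no — w1 is not related to itself.
Serial: yes — every world has a successor (e.g. w1 R w3).
Symmetric: no — w1 R w3 but not w3 R w1.
Transitive: no — w7 R w3 and w3 R w6, but not w7 R w6.
Only serial holds.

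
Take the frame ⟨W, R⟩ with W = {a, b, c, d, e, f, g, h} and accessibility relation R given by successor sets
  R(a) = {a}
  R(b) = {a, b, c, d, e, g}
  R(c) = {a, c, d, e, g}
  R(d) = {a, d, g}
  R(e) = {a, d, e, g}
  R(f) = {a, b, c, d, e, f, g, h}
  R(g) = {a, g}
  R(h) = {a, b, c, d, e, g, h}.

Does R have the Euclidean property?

No

Euclidean: no — b R a and b R c, but not a R c.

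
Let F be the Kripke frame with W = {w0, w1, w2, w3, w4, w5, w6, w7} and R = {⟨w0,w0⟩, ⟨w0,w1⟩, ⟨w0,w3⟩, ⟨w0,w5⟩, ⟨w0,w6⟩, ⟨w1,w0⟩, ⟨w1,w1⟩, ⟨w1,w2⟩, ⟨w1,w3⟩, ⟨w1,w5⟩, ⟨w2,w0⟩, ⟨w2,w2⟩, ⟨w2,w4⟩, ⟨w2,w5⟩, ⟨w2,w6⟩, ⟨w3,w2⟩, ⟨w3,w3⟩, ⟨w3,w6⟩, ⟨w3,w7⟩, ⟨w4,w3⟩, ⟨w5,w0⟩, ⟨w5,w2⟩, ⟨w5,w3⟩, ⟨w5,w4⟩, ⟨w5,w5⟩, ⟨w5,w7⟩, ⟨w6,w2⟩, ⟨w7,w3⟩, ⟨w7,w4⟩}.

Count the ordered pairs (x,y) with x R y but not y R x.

14

Enumerating: (w0,w3), (w0,w6), (w1,w2), (w1,w3), (w1,w5), (w2,w0), (w2,w4), (w3,w2), (w3,w6), (w4,w3), (w5,w3), (w5,w4), (w5,w7), (w7,w4).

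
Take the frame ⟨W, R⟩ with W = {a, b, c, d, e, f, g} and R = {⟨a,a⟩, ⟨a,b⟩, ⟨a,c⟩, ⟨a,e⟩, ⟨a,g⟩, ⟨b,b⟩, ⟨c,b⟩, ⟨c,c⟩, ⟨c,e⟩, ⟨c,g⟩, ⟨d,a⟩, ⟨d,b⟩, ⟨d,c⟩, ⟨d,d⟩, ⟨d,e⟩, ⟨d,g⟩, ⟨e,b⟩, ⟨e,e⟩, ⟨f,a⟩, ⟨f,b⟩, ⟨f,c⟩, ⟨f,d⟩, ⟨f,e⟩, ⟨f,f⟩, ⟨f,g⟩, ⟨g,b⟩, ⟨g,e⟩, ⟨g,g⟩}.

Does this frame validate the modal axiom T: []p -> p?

Yes

The schema T characterises exactly the reflexive frames.
Reflexive: yes — every world is R-related to itself.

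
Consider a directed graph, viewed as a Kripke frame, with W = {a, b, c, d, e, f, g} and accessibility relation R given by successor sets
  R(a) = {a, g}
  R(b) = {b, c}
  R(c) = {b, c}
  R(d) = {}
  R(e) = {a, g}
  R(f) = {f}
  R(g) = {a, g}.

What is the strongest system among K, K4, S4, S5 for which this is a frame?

K4

Transitive (axiom 4): yes — every two-step R-path is closed by a direct edge.
Reflexive (axiom T): no — d is not related to itself.
Euclidean (axiom 5): yes — any two successors of a common world are R-related.
So F validates K, K4; S4 would additionally require R to be reflexive. The strongest is K4.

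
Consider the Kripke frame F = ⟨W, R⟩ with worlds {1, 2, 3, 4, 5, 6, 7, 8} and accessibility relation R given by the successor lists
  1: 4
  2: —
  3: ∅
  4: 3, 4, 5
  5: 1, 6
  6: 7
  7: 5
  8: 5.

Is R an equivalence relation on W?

No

Reflexive: no — 1 is not related to itself.
Symmetric: no — 1 R 4 but not 4 R 1.
Transitive: no — 1 R 4 and 4 R 3, but not 1 R 3.
So R is not an equivalence relation.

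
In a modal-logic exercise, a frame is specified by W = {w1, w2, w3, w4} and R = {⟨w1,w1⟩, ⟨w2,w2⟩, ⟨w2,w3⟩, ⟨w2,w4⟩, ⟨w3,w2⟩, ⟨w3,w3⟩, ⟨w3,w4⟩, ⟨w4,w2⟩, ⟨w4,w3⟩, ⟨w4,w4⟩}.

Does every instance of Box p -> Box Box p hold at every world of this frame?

Yes

By correspondence theory, 4 is valid on a frame iff R is transitive.
Transitive: yes — every two-step R-path is closed by a direct edge.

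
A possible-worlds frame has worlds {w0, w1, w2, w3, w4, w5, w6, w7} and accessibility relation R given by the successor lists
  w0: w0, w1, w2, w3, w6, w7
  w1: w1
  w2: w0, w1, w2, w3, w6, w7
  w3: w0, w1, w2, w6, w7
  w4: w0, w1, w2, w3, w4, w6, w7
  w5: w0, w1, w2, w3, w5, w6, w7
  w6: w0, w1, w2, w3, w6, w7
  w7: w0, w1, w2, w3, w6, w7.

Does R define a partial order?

No

Reflexive: no — w3 is not related to itself.
Transitive: no — w3 R w0 and w0 R w3, but not w3 R w3.
Antisymmetric: no — w0 R w2 and w2 R w0 with w0 ≠ w2.
So R is not a partial order.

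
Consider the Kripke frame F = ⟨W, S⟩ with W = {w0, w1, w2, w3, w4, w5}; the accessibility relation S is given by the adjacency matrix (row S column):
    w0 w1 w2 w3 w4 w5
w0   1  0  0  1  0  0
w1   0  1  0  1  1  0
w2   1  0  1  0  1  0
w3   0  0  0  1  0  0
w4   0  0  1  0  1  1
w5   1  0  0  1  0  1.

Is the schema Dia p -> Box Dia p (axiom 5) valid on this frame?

No

Axiom 5 corresponds to the accessibility relation being Euclidean.
Euclidean: no — w1 S w3 and w1 S w4, but not w3 S w4.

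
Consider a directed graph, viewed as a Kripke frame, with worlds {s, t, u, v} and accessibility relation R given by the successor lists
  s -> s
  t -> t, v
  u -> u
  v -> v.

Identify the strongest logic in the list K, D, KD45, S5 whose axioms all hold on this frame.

D

Serial (axiom D): yes — every world has a successor (e.g. s R s).
Euclidean (axiom 5): no — t R v and t R t, but not v R t.
Transitive (axiom 4): yes — every two-step R-path is closed by a direct edge.
Reflexive (axiom T): yes — every world is R-related to itself.
So F validates K, D; KD45 would additionally require R to be Euclidean. The strongest is D.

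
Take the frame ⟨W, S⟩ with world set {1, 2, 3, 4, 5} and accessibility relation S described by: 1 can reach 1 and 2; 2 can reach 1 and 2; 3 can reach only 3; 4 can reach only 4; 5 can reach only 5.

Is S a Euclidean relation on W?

Euclidean: yes — any two successors of a common world are S-related.

Yes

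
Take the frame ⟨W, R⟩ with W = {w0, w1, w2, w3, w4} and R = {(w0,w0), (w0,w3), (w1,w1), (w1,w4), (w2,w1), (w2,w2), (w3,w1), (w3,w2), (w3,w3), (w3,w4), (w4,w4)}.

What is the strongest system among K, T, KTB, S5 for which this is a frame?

T

Reflexive (axiom T): yes — every world is R-related to itself.
Symmetric (axiom B): no — w0 R w3 but not w3 R w0.
Euclidean (axiom 5): no — w3 R w1 and w3 R w2, but not w1 R w2.
So F validates K, T; KTB would additionally require R to be symmetric. The strongest is T.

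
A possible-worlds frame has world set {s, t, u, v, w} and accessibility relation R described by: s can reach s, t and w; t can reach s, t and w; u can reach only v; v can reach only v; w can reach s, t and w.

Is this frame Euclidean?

Yes

Euclidean: yes — any two successors of a common world are R-related.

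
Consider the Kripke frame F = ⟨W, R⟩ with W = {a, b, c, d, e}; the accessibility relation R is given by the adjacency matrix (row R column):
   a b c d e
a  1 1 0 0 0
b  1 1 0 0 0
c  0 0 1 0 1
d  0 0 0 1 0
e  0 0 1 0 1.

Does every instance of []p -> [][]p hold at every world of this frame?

Yes

By correspondence theory, 4 is valid on a frame iff R is transitive.
Transitive: yes — every two-step R-path is closed by a direct edge.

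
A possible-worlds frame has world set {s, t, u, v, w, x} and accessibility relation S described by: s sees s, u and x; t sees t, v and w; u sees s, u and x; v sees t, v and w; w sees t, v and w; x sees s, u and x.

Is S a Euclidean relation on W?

Euclidean: yes — any two successors of a common world are S-related.

Yes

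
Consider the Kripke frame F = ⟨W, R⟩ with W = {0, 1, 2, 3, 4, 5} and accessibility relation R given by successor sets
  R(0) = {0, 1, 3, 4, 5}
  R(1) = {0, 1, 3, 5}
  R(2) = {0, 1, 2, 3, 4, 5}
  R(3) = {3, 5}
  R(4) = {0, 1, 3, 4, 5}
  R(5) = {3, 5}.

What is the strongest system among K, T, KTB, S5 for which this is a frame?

T

Reflexive (axiom T): yes — every world is R-related to itself.
Symmetric (axiom B): no — 0 R 3 but not 3 R 0.
Euclidean (axiom 5): no — 0 R 1 and 0 R 4, but not 1 R 4.
So F validates K, T; KTB would additionally require R to be symmetric. The strongest is T.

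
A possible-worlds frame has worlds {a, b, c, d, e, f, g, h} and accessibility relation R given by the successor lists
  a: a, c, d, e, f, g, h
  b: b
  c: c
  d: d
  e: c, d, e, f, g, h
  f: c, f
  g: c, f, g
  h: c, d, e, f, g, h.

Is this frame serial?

Serial: yes — every world has a successor (e.g. a R a).

Yes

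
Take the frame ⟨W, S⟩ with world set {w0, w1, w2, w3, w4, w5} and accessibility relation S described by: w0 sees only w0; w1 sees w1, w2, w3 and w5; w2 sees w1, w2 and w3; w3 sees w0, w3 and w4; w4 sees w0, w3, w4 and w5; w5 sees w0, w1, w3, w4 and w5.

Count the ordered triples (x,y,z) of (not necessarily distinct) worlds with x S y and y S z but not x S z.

10

Enumerating: (w1,w3,w0), (w1,w3,w4), (w1,w5,w0), (w1,w5,w4), (w2,w1,w5), (w2,w3,w0), (w2,w3,w4), (w3,w4,w5), (w4,w5,w1), (w5,w1,w2).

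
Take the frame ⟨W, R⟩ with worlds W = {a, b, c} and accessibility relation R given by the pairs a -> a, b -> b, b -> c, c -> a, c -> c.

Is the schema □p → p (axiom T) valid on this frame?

Yes

Axiom T corresponds to the accessibility relation being reflexive.
Reflexive: yes — every world is R-related to itself.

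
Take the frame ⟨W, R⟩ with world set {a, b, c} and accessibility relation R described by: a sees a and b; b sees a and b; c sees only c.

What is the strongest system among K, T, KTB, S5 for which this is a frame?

S5

Reflexive (axiom T): yes — every world is R-related to itself.
Symmetric (axiom B): yes — every pair in R has its reverse in R.
Euclidean (axiom 5): yes — any two successors of a common world are R-related.
So F validates K, T, KTB, S5. The strongest is S5.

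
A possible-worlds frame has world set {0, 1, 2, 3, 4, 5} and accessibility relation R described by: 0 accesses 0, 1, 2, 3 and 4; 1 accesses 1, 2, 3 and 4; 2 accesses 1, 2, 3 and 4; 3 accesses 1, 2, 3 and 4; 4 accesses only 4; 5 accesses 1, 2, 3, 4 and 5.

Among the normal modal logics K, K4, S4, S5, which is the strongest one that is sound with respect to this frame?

Transitive (axiom 4): yes — every two-step R-path is closed by a direct edge.
Reflexive (axiom T): yes — every world is R-related to itself.
Euclidean (axiom 5): no — 0 R 4 and 0 R 1, but not 4 R 1.
So F validates K, K4, S4; S5 would additionally require R to be Euclidean. The strongest is S4.

S4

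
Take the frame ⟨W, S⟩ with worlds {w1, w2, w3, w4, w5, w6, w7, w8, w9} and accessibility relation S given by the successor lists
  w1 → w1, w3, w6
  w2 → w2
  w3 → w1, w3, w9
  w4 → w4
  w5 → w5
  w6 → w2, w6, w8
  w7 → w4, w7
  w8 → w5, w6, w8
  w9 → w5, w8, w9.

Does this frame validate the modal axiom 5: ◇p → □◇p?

No

Axiom 5 corresponds to the accessibility relation being Euclidean.
Euclidean: no — w1 S w3 and w1 S w6, but not w3 S w6.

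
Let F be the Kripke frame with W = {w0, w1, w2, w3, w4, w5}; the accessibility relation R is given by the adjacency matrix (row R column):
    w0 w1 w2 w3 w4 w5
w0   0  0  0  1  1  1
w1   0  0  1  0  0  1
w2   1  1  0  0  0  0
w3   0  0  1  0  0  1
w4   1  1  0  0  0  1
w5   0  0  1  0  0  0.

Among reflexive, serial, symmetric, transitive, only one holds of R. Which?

serial

Reflexive: no — w0 is not related to itself.
Serial: yes — every world has a successor (e.g. w0 R w3).
Symmetric: no — w0 R w3 but not w3 R w0.
Transitive: no — w0 R w3 and w3 R w2, but not w0 R w2.
Only serial holds.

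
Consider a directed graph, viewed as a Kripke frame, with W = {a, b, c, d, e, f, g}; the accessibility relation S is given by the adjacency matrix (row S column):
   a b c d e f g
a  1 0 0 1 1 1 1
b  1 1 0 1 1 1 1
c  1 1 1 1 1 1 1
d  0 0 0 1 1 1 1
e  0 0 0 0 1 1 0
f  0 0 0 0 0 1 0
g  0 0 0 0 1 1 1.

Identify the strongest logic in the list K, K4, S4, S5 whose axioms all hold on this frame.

Transitive (axiom 4): yes — every two-step S-path is closed by a direct edge.
Reflexive (axiom T): yes — every world is S-related to itself.
Euclidean (axiom 5): no — a S e and a S d, but not e S d.
So F validates K, K4, S4; S5 would additionally require S to be Euclidean. The strongest is S4.

S4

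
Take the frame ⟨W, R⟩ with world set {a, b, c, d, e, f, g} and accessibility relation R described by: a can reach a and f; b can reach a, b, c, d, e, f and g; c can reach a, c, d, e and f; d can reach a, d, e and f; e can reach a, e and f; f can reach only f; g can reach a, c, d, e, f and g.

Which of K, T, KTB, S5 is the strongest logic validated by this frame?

T

Reflexive (axiom T): yes — every world is R-related to itself.
Symmetric (axiom B): no — a R f but not f R a.
Euclidean (axiom 5): no — b R a and b R c, but not a R c.
So F validates K, T; KTB would additionally require R to be symmetric. The strongest is T.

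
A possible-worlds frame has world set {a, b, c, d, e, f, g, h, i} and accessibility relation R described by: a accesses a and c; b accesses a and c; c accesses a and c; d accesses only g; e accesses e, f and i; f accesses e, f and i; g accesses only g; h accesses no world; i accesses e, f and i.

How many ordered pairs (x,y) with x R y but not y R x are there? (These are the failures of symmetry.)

3

Enumerating: (b,a), (b,c), (d,g).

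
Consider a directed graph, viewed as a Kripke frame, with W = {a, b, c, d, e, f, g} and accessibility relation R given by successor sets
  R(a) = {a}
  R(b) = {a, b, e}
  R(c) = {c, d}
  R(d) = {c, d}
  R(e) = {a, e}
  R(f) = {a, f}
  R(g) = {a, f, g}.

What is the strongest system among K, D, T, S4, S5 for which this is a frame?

S4

Serial (axiom D): yes — every world has a successor (e.g. a R a).
Reflexive (axiom T): yes — every world is R-related to itself.
Transitive (axiom 4): yes — every two-step R-path is closed by a direct edge.
Euclidean (axiom 5): no — b R a and b R e, but not a R e.
So F validates K, D, T, S4; S5 would additionally require R to be Euclidean. The strongest is S4.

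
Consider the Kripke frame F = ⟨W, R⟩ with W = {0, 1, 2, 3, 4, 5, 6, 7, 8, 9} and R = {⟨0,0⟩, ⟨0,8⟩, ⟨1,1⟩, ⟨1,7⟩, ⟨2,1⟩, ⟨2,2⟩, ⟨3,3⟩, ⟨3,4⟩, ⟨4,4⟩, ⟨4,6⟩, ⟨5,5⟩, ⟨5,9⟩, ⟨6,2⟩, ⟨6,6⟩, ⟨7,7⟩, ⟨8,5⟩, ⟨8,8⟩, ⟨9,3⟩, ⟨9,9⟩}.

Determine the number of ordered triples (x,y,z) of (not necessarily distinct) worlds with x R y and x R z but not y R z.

Enumerating: (0,8,0), (1,7,1), (2,1,2), (3,4,3), (4,6,4), (5,9,5), (6,2,6), (8,5,8), (9,3,9).

9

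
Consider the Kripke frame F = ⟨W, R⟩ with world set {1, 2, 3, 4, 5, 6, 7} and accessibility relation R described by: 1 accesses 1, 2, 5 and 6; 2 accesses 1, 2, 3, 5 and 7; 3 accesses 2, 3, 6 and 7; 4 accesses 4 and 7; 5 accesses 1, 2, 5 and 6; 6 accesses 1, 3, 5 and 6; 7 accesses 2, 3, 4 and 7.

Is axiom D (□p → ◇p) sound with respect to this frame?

Yes

By correspondence theory, D is valid on a frame iff R is serial.
Serial: yes — every world has a successor (e.g. 1 R 1).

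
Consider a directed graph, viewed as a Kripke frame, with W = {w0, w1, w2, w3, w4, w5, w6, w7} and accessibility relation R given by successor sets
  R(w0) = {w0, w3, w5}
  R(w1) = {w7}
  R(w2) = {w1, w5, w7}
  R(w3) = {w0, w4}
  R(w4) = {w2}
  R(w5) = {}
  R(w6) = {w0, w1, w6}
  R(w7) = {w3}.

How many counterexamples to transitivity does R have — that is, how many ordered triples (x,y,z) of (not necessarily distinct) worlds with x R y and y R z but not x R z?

14

Enumerating: (w0,w3,w4), (w1,w7,w3), (w2,w7,w3), (w3,w0,w3), (w3,w0,w5), (w3,w4,w2), (w4,w2,w1), (w4,w2,w5), (w4,w2,w7), (w6,w0,w3), (w6,w0,w5), (w6,w1,w7), (w7,w3,w0), (w7,w3,w4).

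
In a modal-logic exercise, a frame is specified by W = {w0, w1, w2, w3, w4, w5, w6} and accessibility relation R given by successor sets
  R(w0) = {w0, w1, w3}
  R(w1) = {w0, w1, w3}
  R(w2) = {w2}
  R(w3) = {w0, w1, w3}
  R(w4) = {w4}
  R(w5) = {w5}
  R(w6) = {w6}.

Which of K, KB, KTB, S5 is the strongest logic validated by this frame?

S5

Symmetric (axiom B): yes — every pair in R has its reverse in R.
Reflexive (axiom T): yes — every world is R-related to itself.
Euclidean (axiom 5): yes — any two successors of a common world are R-related.
So F validates K, KB, KTB, S5. The strongest is S5.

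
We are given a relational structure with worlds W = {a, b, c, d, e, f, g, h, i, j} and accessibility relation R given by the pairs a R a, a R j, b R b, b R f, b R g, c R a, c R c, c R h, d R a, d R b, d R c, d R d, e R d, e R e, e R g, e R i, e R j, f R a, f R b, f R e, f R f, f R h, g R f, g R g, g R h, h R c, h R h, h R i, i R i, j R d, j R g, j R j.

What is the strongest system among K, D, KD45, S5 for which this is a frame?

Serial (axiom D): yes — every world has a successor (e.g. a R a).
Euclidean (axiom 5): no — b R f and b R g, but not f R g.
Transitive (axiom 4): no — a R j and j R d, but not a R d.
Reflexive (axiom T): yes — every world is R-related to itself.
So F validates K, D; KD45 would additionally require R to be Euclidean and transitive. The strongest is D.

D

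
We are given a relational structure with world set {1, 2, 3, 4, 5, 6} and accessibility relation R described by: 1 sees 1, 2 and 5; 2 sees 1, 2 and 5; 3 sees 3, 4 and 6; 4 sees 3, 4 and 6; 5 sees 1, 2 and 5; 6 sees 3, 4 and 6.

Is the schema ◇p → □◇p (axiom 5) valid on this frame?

Yes

By correspondence theory, 5 is valid on a frame iff R is Euclidean.
Euclidean: yes — any two successors of a common world are R-related.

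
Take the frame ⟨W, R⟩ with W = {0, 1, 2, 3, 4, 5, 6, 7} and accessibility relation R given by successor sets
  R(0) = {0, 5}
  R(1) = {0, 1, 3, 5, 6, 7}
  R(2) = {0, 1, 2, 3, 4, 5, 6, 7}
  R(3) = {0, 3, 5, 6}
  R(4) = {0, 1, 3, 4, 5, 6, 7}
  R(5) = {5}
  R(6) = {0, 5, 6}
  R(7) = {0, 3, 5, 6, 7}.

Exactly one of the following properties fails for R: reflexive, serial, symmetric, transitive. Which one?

Reflexive: yes — every world is R-related to itself.
Serial: yes — every world has a successor (e.g. 0 R 0).
Symmetric: no — 0 R 5 but not 5 R 0.
Transitive: yes — every two-step R-path is closed by a direct edge.
Only symmetric fails.

symmetric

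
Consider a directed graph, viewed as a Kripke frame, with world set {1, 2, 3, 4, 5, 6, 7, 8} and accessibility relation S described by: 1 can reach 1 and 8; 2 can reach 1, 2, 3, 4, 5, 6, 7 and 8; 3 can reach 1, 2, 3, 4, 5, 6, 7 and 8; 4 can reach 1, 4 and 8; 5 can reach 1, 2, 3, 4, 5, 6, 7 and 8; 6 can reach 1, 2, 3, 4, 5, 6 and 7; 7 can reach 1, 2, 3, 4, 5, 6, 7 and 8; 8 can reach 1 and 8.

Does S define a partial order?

Reflexive: yes — every world is S-related to itself.
Transitive: no — 6 S 1 and 1 S 8, but not 6 S 8.
Antisymmetric: no — 1 S 8 and 8 S 1 with 1 ≠ 8.
So S is not a partial order.

No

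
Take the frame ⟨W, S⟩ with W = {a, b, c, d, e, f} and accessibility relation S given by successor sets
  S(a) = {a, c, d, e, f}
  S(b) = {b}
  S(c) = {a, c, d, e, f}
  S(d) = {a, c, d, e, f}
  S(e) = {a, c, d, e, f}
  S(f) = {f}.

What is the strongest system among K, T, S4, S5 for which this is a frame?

S4

Reflexive (axiom T): yes — every world is S-related to itself.
Transitive (axiom 4): yes — every two-step S-path is closed by a direct edge.
Euclidean (axiom 5): no — a S f and a S c, but not f S c.
So F validates K, T, S4; S5 would additionally require S to be Euclidean. The strongest is S4.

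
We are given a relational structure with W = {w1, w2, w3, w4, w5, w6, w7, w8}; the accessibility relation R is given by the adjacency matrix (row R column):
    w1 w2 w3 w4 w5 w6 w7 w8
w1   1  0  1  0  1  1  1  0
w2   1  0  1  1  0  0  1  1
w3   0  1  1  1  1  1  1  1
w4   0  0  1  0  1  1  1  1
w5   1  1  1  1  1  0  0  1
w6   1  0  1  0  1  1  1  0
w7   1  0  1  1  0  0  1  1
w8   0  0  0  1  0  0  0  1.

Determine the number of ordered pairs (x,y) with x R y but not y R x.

Enumerating: (w1,w3), (w2,w1), (w2,w4), (w2,w7), (w2,w8), (w3,w8), (w4,w6), (w5,w2), (w5,w8), (w6,w5), (w6,w7), (w7,w8).

12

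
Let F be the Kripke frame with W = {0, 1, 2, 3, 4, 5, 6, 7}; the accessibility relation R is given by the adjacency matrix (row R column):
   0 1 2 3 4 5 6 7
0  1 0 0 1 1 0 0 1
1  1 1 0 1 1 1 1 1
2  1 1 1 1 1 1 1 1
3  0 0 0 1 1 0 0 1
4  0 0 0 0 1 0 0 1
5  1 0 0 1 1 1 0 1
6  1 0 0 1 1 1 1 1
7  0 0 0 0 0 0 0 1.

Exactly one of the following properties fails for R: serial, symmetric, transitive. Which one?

Serial: yes — every world has a successor (e.g. 0 R 0).
Symmetric: no — 0 R 3 but not 3 R 0.
Transitive: yes — every two-step R-path is closed by a direct edge.
Only symmetric fails.

symmetric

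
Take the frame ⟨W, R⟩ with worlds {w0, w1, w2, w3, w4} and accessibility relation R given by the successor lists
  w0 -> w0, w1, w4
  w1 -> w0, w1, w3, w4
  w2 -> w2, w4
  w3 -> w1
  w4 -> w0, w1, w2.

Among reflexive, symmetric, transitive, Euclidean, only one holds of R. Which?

symmetric

Reflexive: no — w3 is not related to itself.
Symmetric: yes — every pair in R has its reverse in R.
Transitive: no — w0 R w1 and w1 R w3, but not w0 R w3.
Euclidean: no — w1 R w0 and w1 R w3, but not w0 R w3.
Only symmetric holds.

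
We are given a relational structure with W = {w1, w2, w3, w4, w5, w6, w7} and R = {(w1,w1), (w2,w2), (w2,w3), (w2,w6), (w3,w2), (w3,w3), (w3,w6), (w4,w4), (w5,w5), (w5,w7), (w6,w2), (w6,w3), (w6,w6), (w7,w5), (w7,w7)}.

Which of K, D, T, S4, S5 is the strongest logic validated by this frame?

S5

Serial (axiom D): yes — every world has a successor (e.g. w1 R w1).
Reflexive (axiom T): yes — every world is R-related to itself.
Transitive (axiom 4): yes — every two-step R-path is closed by a direct edge.
Euclidean (axiom 5): yes — any two successors of a common world are R-related.
So F validates K, D, T, S4, S5. The strongest is S5.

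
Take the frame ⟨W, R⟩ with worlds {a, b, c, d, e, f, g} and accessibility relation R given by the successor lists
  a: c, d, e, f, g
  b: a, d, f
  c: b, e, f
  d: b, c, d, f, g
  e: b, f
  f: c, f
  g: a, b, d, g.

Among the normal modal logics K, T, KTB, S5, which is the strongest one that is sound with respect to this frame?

Reflexive (axiom T): no — a is not related to itself.
Symmetric (axiom B): no — a R c but not c R a.
Euclidean (axiom 5): no — a R c and a R d, but not c R d.
So F validates K; T would additionally require R to be reflexive. The strongest is K.

K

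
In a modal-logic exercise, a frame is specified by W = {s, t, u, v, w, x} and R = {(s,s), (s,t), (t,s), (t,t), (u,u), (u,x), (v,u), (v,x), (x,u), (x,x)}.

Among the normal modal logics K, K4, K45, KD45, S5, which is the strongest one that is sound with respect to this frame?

K45

Transitive (axiom 4): yes — every two-step R-path is closed by a direct edge.
Euclidean (axiom 5): yes — any two successors of a common world are R-related.
Serial (axiom D): no — w has no R-successor.
Reflexive (axiom T): no — v is not related to itself.
So F validates K, K4, K45; KD45 would additionally require R to be serial. The strongest is K45.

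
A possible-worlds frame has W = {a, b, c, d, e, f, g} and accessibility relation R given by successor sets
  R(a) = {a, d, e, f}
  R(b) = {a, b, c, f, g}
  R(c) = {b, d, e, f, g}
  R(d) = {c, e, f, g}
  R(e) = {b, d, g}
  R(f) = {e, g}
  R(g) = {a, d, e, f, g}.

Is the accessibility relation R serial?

Yes

Serial: yes — every world has a successor (e.g. a R a).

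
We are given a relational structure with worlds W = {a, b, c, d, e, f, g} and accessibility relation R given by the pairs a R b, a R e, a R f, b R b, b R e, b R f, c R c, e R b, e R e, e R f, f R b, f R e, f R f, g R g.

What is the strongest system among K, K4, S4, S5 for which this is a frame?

K4

Transitive (axiom 4): yes — every two-step R-path is closed by a direct edge.
Reflexive (axiom T): no — a is not related to itself.
Euclidean (axiom 5): yes — any two successors of a common world are R-related.
So F validates K, K4; S4 would additionally require R to be reflexive. The strongest is K4.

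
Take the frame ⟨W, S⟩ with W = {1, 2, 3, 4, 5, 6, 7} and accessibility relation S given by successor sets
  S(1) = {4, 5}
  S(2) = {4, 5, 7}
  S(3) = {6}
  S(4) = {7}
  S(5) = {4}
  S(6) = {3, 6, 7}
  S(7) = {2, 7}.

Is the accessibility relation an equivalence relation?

No

Reflexive: no — 1 is not related to itself.
Symmetric: no — 1 S 4 but not 4 S 1.
Transitive: no — 1 S 4 and 4 S 7, but not 1 S 7.
So S is not an equivalence relation.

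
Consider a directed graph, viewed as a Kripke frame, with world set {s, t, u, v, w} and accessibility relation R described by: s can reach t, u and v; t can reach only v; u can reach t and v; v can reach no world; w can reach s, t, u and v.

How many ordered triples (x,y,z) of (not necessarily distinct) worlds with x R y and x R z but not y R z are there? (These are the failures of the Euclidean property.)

20

Enumerating: (s,t,t), (s,t,u), (s,u,u), (s,v,t), (s,v,u), (s,v,v), (t,v,v), (u,t,t), (u,v,t), (u,v,v), (w,s,s), (w,t,s), … and 8 more.
Total: 20.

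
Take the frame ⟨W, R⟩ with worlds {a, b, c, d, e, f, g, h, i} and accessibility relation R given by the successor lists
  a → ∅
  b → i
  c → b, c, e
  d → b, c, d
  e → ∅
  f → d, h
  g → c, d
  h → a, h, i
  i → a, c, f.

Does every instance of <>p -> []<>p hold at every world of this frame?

No

Axiom 5 corresponds to the accessibility relation being Euclidean.
Euclidean: no — c R b and c R e, but not b R e.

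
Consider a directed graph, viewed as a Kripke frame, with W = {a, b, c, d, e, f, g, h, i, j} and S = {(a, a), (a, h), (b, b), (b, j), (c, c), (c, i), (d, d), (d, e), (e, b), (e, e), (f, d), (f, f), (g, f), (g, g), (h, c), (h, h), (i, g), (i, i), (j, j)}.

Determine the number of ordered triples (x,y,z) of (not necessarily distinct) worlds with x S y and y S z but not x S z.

Enumerating: (a,h,c), (c,i,g), (d,e,b), (e,b,j), (f,d,e), (g,f,d), (h,c,i), (i,g,f).

8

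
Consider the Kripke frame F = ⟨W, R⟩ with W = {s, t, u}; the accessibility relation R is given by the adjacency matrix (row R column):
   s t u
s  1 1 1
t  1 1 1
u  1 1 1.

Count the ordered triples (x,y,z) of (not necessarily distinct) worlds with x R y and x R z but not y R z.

0

R is Euclidean; there are no such tuples.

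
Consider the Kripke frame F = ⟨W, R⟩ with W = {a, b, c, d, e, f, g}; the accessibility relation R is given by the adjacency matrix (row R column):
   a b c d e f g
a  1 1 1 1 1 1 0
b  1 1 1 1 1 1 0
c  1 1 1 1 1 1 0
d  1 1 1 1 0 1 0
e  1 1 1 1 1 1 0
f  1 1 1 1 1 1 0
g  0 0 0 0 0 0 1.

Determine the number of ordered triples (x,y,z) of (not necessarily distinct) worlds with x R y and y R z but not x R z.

4

Enumerating: (d,a,e), (d,b,e), (d,c,e), (d,f,e).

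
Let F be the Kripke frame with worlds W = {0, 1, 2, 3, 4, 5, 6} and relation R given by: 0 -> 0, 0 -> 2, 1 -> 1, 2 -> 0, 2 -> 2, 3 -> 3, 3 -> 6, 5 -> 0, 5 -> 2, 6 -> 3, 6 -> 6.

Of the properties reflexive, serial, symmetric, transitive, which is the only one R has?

Reflexive: no — 4 is not related to itself.
Serial: no — 4 has no R-successor.
Symmetric: no — 5 R 0 but not 0 R 5.
Transitive: yes — every two-step R-path is closed by a direct edge.
Only transitive holds.

transitive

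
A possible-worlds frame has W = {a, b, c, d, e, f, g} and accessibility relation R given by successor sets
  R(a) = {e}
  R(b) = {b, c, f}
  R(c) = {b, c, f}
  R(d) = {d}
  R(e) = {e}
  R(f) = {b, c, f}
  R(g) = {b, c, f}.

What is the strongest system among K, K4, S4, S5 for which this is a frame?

Transitive (axiom 4): yes — every two-step R-path is closed by a direct edge.
Reflexive (axiom T): no — a is not related to itself.
Euclidean (axiom 5): yes — any two successors of a common world are R-related.
So F validates K, K4; S4 would additionally require R to be reflexive. The strongest is K4.

K4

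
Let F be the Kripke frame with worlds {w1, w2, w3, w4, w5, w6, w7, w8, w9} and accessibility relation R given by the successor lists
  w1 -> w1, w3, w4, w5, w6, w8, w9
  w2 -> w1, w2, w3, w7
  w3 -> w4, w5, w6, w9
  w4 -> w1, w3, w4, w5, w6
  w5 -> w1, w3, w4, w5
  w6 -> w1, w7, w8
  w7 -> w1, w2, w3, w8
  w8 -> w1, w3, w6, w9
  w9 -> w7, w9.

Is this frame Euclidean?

Euclidean: no — w1 R w3 and w1 R w8, but not w3 R w8.

No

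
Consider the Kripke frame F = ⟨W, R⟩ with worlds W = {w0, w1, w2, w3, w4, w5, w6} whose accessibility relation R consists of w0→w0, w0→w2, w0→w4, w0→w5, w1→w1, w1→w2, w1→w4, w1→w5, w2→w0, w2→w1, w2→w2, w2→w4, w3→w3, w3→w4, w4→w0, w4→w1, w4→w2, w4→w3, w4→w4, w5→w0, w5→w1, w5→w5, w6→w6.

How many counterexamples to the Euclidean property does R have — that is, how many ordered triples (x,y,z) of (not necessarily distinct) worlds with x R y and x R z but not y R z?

20

Enumerating: (w0,w2,w5), (w0,w4,w5), (w0,w5,w2), (w0,w5,w4), (w1,w2,w5), (w1,w4,w5), (w1,w5,w2), (w1,w5,w4), (w2,w0,w1), (w2,w1,w0), (w4,w0,w1), (w4,w0,w3), … and 8 more.
Total: 20.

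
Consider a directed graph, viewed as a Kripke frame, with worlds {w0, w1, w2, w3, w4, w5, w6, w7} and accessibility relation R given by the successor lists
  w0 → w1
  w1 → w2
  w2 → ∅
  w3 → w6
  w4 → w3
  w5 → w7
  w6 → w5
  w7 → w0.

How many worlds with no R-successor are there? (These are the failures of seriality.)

Enumerating: w2.

1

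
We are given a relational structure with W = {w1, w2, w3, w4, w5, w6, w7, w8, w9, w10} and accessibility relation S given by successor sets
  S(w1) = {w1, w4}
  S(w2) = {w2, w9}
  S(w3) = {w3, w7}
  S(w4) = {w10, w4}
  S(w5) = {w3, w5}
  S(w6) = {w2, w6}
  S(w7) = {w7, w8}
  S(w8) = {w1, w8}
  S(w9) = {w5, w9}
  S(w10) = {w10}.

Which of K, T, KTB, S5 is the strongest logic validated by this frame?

Reflexive (axiom T): yes — every world is S-related to itself.
Symmetric (axiom B): no — w1 S w4 but not w4 S w1.
Euclidean (axiom 5): no — w1 S w4 and w1 S w1, but not w4 S w1.
So F validates K, T; KTB would additionally require S to be symmetric. The strongest is T.

T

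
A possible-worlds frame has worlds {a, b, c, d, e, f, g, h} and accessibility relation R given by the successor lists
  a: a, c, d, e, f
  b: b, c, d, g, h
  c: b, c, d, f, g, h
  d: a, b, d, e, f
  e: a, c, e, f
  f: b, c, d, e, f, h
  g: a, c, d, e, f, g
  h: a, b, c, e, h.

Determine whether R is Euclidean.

No

Euclidean: no — a R c and a R e, but not c R e.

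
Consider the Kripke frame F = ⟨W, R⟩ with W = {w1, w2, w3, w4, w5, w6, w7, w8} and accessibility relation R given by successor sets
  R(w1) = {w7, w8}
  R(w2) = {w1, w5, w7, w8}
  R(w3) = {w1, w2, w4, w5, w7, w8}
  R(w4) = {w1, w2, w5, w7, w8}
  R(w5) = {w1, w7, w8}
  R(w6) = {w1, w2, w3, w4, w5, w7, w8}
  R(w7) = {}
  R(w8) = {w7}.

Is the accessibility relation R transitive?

Transitive: yes — every two-step R-path is closed by a direct edge.

Yes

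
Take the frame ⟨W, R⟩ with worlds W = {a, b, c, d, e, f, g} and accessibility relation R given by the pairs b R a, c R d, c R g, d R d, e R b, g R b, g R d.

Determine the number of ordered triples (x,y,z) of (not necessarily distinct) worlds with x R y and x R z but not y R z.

7

Enumerating: (b,a,a), (c,d,g), (c,g,g), (e,b,b), (g,b,b), (g,b,d), (g,d,b).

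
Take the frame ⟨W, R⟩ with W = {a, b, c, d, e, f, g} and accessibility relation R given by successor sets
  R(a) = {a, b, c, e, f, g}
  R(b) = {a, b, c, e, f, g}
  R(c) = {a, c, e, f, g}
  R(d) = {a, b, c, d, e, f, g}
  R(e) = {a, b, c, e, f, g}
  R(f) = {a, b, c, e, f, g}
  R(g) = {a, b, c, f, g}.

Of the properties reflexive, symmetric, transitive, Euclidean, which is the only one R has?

Reflexive: yes — every world is R-related to itself.
Symmetric: no — b R c but not c R b.
Transitive: no — c R a and a R b, but not c R b.
Euclidean: no — a R c and a R b, but not c R b.
Only reflexive holds.

reflexive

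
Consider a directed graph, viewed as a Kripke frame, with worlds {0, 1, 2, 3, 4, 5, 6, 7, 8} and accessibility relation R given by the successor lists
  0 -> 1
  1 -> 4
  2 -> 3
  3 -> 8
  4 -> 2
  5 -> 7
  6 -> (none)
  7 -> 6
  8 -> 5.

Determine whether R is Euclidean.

Euclidean: no — 0 R 1 and 0 R 1, but not 1 R 1.

No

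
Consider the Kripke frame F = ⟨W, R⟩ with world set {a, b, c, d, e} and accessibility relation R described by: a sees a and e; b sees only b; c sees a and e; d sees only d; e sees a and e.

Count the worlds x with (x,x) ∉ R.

1

Enumerating: c.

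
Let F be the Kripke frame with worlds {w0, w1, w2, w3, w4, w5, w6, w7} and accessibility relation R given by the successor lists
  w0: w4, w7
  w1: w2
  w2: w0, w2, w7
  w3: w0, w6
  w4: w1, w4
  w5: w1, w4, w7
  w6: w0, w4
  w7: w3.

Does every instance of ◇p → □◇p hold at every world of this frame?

No

The schema 5 characterises exactly the Euclidean frames.
Euclidean: no — w0 R w4 and w0 R w7, but not w4 R w7.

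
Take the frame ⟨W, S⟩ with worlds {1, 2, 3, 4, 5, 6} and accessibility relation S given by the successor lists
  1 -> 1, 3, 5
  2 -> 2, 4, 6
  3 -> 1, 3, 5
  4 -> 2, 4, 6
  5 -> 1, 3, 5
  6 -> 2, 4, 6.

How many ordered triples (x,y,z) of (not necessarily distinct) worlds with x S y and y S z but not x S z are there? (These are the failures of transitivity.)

S is transitive; there are no such tuples.

0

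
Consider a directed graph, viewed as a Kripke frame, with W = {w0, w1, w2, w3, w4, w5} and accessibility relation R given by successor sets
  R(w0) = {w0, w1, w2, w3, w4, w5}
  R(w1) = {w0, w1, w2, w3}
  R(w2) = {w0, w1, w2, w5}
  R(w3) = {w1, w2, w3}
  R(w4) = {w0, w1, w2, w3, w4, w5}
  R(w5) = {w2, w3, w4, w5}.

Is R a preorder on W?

Reflexive: yes — every world is R-related to itself.
Transitive: no — w1 R w0 and w0 R w4, but not w1 R w4.
So R is not a preorder.

No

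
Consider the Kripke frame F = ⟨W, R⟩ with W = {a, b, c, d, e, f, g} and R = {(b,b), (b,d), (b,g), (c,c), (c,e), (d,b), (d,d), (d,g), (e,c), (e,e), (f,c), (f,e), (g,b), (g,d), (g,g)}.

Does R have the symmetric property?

No

Symmetric: no — f R c but not c R f.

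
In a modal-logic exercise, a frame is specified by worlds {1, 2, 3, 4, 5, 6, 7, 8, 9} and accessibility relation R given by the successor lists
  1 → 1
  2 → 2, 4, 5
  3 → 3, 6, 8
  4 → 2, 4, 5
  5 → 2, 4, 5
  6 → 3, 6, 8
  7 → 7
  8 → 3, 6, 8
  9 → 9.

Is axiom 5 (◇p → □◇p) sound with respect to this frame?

Yes

The schema 5 characterises exactly the Euclidean frames.
Euclidean: yes — any two successors of a common world are R-related.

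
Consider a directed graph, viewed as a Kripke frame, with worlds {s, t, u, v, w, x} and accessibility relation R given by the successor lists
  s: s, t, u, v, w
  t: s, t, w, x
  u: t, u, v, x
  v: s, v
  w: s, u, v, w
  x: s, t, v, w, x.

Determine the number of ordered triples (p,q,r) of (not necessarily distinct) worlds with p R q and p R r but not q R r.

28

Enumerating: (s,t,u), (s,t,v), (s,u,s), (s,u,w), (s,v,t), (s,v,u), (s,v,w), (s,w,t), (t,s,x), (t,w,t), (t,w,x), (u,t,u), … and 16 more.
Total: 28.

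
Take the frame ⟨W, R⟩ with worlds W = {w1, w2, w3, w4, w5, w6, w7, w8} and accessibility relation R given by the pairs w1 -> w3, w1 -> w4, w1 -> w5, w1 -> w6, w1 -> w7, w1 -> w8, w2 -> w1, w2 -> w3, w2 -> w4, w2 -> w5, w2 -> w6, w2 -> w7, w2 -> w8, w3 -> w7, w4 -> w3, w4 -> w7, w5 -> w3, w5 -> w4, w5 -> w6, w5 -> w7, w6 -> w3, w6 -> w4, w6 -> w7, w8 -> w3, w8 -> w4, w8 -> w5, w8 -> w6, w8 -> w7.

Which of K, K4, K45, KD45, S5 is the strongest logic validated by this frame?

K4

Transitive (axiom 4): yes — every two-step R-path is closed by a direct edge.
Euclidean (axiom 5): no — w1 R w3 and w1 R w4, but not w3 R w4.
Serial (axiom D): no — w7 has no R-successor.
Reflexive (axiom T): no — w1 is not related to itself.
So F validates K, K4; K45 would additionally require R to be Euclidean. The strongest is K4.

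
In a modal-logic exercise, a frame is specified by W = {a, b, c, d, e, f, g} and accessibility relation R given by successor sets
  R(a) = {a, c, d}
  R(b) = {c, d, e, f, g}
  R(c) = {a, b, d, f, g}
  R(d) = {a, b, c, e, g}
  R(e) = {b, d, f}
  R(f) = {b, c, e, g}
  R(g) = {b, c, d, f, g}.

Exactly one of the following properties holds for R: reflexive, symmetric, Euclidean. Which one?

Reflexive: no — b is not related to itself.
Symmetric: yes — every pair in R has its reverse in R.
Euclidean: no — b R c and b R e, but not c R e.
Only symmetric holds.

symmetric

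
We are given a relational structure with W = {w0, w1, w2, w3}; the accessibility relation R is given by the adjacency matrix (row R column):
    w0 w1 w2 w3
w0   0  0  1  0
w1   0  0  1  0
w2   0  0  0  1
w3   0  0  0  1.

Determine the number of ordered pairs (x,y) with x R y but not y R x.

3

Enumerating: (w0,w2), (w1,w2), (w2,w3).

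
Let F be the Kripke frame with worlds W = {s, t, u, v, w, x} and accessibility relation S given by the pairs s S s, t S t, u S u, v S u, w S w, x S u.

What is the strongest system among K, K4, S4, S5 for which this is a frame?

K4

Transitive (axiom 4): yes — every two-step S-path is closed by a direct edge.
Reflexive (axiom T): no — v is not related to itself.
Euclidean (axiom 5): yes — any two successors of a common world are S-related.
So F validates K, K4; S4 would additionally require S to be reflexive. The strongest is K4.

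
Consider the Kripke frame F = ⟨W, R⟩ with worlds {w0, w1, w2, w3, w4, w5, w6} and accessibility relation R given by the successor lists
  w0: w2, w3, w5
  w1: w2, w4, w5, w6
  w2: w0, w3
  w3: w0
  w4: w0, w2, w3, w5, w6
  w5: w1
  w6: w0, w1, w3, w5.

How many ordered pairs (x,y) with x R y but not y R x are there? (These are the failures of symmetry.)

Enumerating: (w0,w5), (w1,w2), (w1,w4), (w2,w3), (w4,w0), (w4,w2), (w4,w3), (w4,w5), (w4,w6), (w6,w0), (w6,w3), (w6,w5).

12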